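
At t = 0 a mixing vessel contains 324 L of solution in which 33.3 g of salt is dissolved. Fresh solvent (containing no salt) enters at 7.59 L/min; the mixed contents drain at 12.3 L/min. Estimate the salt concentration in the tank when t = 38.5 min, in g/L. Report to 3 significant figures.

Total volume: dV/dt = Q_in − Q_out = -4.7100 L/min, so V(t) = 324 − 4.7100 t and V(38.5) = 142.66 L.
No salt enters, so dm/dt = −Q_out · (m/V).
Separate: dm/m = −Q_out dt/V(t) ⇒ ln(m/m₀) = −(Q_out/(Q_in−Q_out)) ln(V/V₀).
m = m₀ (V₀/V)^(Q_out/(Q_in−Q_out)) = 33.3 × (324/142.66)^(-2.6115) = 3.9099 g.
C = m/V = 3.9099/142.66 = 0.027406 g/L.

0.0274 g/L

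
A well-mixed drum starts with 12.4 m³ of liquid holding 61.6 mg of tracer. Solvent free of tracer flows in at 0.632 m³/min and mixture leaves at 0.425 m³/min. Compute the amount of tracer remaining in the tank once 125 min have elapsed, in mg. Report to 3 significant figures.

6.09 mg

Let m(t) be the amount of tracer. Volume: V(t) = V₀ + (Q_in − Q_out) t = 12.4 + 0.20700 t; V(125) = 38.275 m³.
No tracer enters, so dm/dt = −Q_out · (m/V).
dm/m = −Q_out dt/(V₀ + 0.20700 t); integrating gives ln(m/m₀) = −(Q_out/(Q_in−Q_out)) ln(V/V₀).
m = m₀ (V₀/V)^(Q_out/(Q_in−Q_out)) = 61.6 × (12.4/38.275)^(2.0531) = 6.0895 mg.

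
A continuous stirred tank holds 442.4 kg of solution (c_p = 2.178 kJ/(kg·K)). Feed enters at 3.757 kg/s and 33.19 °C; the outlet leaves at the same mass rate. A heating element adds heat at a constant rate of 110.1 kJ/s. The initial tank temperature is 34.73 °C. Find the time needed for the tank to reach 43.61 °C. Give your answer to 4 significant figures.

M c_p dT/dt = ṁ c_p (T_in − T) + Q̇.
τ = M/ṁ = 117.754 s; T_ss = T_in + Q̇/(ṁ c_p) = 46.6451 °C.
T(t) = T_ss + (T₀ − T_ss) e^(−t/τ). Set T = 43.61:
e^(−t/τ) = (43.61 − 46.6451)/(34.73 − 46.6451) = 0.254730
t = −117.754 · ln(0.254730) = 161.034 s.

161.0 s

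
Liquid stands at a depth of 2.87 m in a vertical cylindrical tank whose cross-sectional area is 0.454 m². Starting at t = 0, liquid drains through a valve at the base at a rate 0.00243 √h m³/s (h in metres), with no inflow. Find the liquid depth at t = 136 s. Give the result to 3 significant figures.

Volume balance on the tank: A dh/dt = −0.00243 √h.
This is separable: 2 d(√h)/dt = −0.00243/A, so √h = √h₀ − (0.00243/(2A)) t.
√h = √2.87 − 0.00243·136/(2·0.454) = 1.6941 − 0.36396 = 1.3301.
h = 1.3301² = 1.7693 m.

1.77 m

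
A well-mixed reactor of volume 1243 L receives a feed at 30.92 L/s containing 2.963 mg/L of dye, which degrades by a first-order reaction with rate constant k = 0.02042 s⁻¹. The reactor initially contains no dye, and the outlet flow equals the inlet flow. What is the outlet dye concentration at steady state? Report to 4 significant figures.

Species balance: V dC/dt = Q C_in − Q C − k V C.
Steady state (dC/dt = 0): C_ss = Q C_in/(Q + kV) = C_in/(1 + kV/Q).
C_ss = 30.92·2.963/(30.92 + 0.02042·1243) = 91.6160/56.3021 = 1.62722 mg/L.

1.627 mg/L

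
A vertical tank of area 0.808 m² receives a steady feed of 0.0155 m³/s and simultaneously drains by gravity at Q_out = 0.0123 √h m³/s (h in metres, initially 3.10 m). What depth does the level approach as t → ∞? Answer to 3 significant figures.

1.59 m

A dh/dt = Q_in − 0.0123 √h. Steady state requires inflow = outflow:
Q_in = 0.0123 √h_ss ⇒ √h_ss = 0.0155/0.0123 = 1.2602.
h_ss = 1.2602² = 1.5880 m. (Since h₀ = 3.10 m > h_ss, the level will fall toward this value.)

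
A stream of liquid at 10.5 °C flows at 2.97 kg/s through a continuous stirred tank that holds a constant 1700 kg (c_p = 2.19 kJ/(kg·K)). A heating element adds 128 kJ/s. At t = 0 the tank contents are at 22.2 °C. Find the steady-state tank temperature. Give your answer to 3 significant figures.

M c_p dT/dt = ṁ c_p (T_in − T) + Q̇.
At steady state dT/dt = 0 ⇒ T_ss = T_in + Q̇/(ṁ c_p) = 10.5 + 128/(2.97·2.19) = 30.179 °C.

30.2 °C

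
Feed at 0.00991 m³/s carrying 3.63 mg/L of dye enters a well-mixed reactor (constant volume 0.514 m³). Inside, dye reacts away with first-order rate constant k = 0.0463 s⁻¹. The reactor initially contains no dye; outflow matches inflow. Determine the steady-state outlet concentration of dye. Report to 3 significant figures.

1.07 mg/L

Species balance: V dC/dt = Q C_in − Q C − k V C.
At steady state: 0 = Q C_in − (Q + kV) C_ss, so C_ss = Q C_in/(Q + kV).
C_ss = 0.00991·3.63/(0.00991 + 0.0463·0.514) = 0.035973/0.033708 = 1.0672 mg/L.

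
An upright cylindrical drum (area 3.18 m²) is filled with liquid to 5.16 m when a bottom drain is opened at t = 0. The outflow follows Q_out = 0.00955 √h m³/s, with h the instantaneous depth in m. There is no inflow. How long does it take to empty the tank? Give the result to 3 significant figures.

1510 s

A dh/dt = −Q_out = −0.00955 √h.
∫ h^(−1/2) dh = −(0.00955/A) ∫ dt, giving 2√h = 2√h₀ − (0.00955/A) t.
Set h = 0: 2√h₀ = (0.00955/A) t_empty ⇒ t_empty = 2A√h₀/0.00955.
t_empty = 2·3.18·√5.16/0.00955 = 6.3600·2.2716/0.00955 = 1512.8 s.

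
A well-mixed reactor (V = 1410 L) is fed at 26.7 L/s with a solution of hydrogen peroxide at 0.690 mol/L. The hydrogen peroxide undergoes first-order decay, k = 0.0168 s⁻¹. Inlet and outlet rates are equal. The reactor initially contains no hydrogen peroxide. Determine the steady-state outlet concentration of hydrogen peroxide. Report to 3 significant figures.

Species balance: V dC/dt = Q C_in − Q C − k V C.
Steady state (dC/dt = 0): C_ss = Q C_in/(Q + kV) = C_in/(1 + kV/Q).
C_ss = 26.7·0.690/(26.7 + 0.0168·1410) = 18.423/50.388 = 0.36562 mol/L.

0.366 mol/L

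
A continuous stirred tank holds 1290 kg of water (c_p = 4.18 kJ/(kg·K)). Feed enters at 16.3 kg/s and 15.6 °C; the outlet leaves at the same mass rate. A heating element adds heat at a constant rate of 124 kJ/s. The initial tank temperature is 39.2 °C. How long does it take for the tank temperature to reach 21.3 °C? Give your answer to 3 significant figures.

Unsteady energy balance on the tank contents: M c_p dT/dt = ṁ c_p (T_in − T) + 124.
τ = M/ṁ = 79.141 s; T_ss = T_in + Q̇/(ṁ c_p) = 17.420 °C.
T(t) = T_ss + (T₀ − T_ss) e^(−t/τ). Set T = 21.3:
e^(−t/τ) = (21.3 − 17.420)/(39.2 − 17.420) = 0.17815
t = −79.141 · ln(0.17815) = 136.53 s.

137 s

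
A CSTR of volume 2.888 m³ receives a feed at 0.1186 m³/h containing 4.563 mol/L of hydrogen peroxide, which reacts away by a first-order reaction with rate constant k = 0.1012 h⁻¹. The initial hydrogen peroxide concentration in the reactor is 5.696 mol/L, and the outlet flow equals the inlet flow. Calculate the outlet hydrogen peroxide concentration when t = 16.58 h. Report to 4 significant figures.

1.731 mol/L

Accumulation = in − out − consumed: V dC/dt = Q C_in − Q C − k V C.
This is linear with rate a = Q/V + k = 0.142266 h⁻¹.
C_ss = Q C_in/(Q + kV) = 1.31715 mol/L; C(t) = C_ss + (C₀ − C_ss) e^(−a t).
C(16.58) = 1.31715 + (4.37885)·e^(−0.142266·16.58) = 1.31715 + (4.37885)·0.0945356 = 1.73111 mol/L.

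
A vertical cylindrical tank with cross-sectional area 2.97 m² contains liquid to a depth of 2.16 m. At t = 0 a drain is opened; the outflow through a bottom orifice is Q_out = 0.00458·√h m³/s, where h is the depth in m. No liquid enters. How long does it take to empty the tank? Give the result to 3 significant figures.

1910 s

Unsteady balance on liquid volume: A dh/dt = −0.00458 √h.
∫ h^(−1/2) dh = −(0.00458/A) ∫ dt, giving 2√h = 2√h₀ − (0.00458/A) t.
Set h = 0: 2√h₀ = (0.00458/A) t_empty ⇒ t_empty = 2A√h₀/0.00458.
t_empty = 2·2.97·√2.16/0.00458 = 5.9400·1.4697/0.00458 = 1906.1 s.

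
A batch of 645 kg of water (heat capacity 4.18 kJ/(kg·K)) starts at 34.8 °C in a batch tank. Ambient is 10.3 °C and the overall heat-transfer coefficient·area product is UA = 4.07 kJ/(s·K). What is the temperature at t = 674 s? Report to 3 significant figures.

19.2 °C

Lumped-capacitance energy balance: M c_p dT/dt = UA(T_amb − T).
dT/dt = (T_ss − T)/τ with T_ss = T_amb = 10.300 °C, τ = M c_p/UA = 645·4.18/4.07 = 662.43 s.
Solution: T(t) = T_ss + (T₀ − T_ss) e^(−t/τ).
T(674) = 10.300 + (24.500)·0.36151 = 19.157 °C.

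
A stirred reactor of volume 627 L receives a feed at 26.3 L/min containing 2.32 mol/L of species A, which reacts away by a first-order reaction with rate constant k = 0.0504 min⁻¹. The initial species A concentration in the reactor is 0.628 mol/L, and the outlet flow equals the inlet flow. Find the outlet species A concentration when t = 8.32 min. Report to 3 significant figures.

0.856 mol/L

V dC/dt = Q(C_in − C) − k V C.
This is linear with rate a = Q/V + k = 0.092346 min⁻¹.
C_ss = Q C_in/(Q + kV) = 1.0538 mol/L; C(t) = C_ss + (C₀ − C_ss) e^(−a t).
C(8.32) = 1.0538 + (-0.42580)·e^(−0.092346·8.32) = 1.0538 + (-0.42580)·0.46379 = 0.85632 mol/L.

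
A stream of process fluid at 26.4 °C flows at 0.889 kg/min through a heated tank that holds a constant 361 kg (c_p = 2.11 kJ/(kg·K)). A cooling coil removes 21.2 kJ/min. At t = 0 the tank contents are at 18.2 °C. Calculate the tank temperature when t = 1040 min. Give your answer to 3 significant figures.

Heat balance on the well-mixed liquid: M c_p dT/dt = ṁ c_p (T_in − T) − 21.2.
Rearrange: dT/dt = (T_ss − T)/τ with τ = M/ṁ = 406.07 min and T_ss = T_in − Q̇/(ṁ c_p) = 15.098 °C.
This is linear first-order; T(t) = T_ss + (T₀ − T_ss) e^(−t/τ).
T(1040) = 15.098 + (3.1019)·e^(−1040/406.07) = 15.098 + (3.1019)·0.077219 = 15.338 °C.

15.3 °C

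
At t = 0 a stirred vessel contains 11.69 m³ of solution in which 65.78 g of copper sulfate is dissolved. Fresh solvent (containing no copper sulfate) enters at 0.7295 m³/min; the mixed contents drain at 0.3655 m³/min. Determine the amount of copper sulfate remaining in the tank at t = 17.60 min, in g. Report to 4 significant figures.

42.42 g

Let m(t) be the amount of copper sulfate. Volume: V(t) = V₀ + (Q_in − Q_out) t = 11.69 + 0.364000 t; V(17.60) = 18.0964 m³.
Solute balance: dm/dt = 0 − Q_out C = −Q_out m/V(t).
Separate: dm/m = −Q_out dt/V(t) ⇒ ln(m/m₀) = −(Q_out/(Q_in−Q_out)) ln(V/V₀).
m = m₀ (V₀/V)^(Q_out/(Q_in−Q_out)) = 65.78 × (11.69/18.0964)^(1.00412) = 42.4164 g.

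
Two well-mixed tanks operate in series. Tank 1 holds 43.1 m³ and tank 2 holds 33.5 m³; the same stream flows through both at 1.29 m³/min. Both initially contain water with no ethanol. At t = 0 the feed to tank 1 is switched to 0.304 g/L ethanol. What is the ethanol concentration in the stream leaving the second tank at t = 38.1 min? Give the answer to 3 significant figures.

Each tank obeys Vᵢ dCᵢ/dt = Q(Cᵢ₋₁ − Cᵢ), so τᵢ = Vᵢ/Q.
τ₁ = 43.1/1.29 = 33.411 min; τ₂ = 33.5/1.29 = 25.969 min.
Solving the cascade with C₁(0)=C₂(0)=0 gives C₂(t) = C_in[1 − (τ₁ e^(−t/τ₁) − τ₂ e^(−t/τ₂))/(τ₁ − τ₂)].
At t = 38.1: e^(−t/τ₁) = 0.31971, e^(−t/τ₂) = 0.23059.
C₂ = 0.304·[1 − (33.411·0.31971 − 25.969·0.23059)/(7.4419)] = 0.304·0.36929 = 0.11226 g/L.

0.112 g/L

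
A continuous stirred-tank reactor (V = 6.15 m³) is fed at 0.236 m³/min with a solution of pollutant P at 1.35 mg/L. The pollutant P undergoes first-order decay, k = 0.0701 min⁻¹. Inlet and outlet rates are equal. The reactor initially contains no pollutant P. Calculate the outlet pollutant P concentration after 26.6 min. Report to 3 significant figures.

0.451 mg/L

Accumulation = in − out − consumed: V dC/dt = Q C_in − Q C − k V C.
This is linear with rate a = Q/V + k = 0.10847 min⁻¹.
C_ss = Q C_in/(Q + kV) = 0.47758 mg/L; C(t) = C_ss + (C₀ − C_ss) e^(−a t).
C(26.6) = 0.47758 + (-0.47758)·e^(−0.10847·26.6) = 0.47758 + (-0.47758)·0.055832 = 0.45091 mg/L.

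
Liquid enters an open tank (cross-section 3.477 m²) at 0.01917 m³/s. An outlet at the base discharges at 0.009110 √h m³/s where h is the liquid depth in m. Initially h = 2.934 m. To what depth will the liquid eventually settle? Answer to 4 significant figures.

Level balance: A dh/dt = 0.01917 − 0.009110 √h. Setting dh/dt = 0:
Q_in = 0.009110 √h_ss ⇒ √h_ss = 0.01917/0.009110 = 2.10428.
h_ss = 2.10428² = 4.42800 m. (Since h₀ = 2.934 m < h_ss, the level will rise toward this value.)

4.428 m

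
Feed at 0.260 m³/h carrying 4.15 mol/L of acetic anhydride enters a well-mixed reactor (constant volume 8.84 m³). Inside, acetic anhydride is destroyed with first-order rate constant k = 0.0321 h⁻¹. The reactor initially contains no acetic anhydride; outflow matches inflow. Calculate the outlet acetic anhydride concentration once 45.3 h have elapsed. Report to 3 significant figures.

1.86 mol/L

Accumulation = in − out − consumed: V dC/dt = Q C_in − Q C − k V C.
This is linear with rate a = Q/V + k = 0.061512 h⁻¹.
C_ss = Q C_in/(Q + kV) = 1.9843 mol/L; C(t) = C_ss + (C₀ − C_ss) e^(−a t).
C(45.3) = 1.9843 + (-1.9843)·e^(−0.061512·45.3) = 1.9843 + (-1.9843)·0.061638 = 1.8620 mol/L.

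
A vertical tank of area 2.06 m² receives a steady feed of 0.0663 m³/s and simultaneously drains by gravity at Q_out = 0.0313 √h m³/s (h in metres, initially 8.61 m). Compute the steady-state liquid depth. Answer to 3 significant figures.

Mass balance (ρ constant): A dh/dt = Q_in − 0.0313 √h. At steady state dh/dt = 0:
Q_in = 0.0313 √h_ss ⇒ √h_ss = 0.0663/0.0313 = 2.1182.
h_ss = 2.1182² = 4.4868 m. (Since h₀ = 8.61 m > h_ss, the level will fall toward this value.)

4.49 m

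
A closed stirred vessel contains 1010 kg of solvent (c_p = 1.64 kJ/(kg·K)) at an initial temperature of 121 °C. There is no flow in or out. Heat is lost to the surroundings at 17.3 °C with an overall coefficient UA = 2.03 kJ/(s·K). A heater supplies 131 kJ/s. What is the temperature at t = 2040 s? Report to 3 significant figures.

Energy balance: M c_p dT/dt = −UA(T − T_amb) + Q̇.
dT/dt = (T_ss − T)/τ with T_ss = T_amb + Q̇/UA = 17.3 + 131/2.03 = 81.832 °C, τ = M c_p/UA = 1010·1.64/2.03 = 815.96 s.
T approaches T_ss exponentially: T(t) = T_ss + (T₀ − T_ss) e^(−t/τ).
T(2040) = 81.832 + (39.168)·0.082075 = 85.047 °C.

85.0 °C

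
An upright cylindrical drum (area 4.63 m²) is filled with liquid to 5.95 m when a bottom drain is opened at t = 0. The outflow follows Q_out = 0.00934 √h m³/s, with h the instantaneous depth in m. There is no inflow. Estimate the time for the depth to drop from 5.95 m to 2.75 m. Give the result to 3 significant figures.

Unsteady balance on liquid volume: A dh/dt = −0.00934 √h.
∫ h^(−1/2) dh = −(0.00934/A) ∫ dt, giving 2√h = 2√h₀ − (0.00934/A) t.
t = 2A(√h₀ − √h)/0.00934 = 2·4.63·(√5.95 − √2.75)/0.00934
  = 9.2600 × (2.4393 − 1.6583) / 0.00934 = 774.26 s.

774 s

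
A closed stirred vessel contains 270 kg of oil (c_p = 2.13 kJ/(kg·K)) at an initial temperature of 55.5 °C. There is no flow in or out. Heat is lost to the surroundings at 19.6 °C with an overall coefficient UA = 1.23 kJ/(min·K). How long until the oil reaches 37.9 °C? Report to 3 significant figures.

Unsteady energy balance on the tank contents: M c_p dT/dt = −UA(T − T_amb).
τ = M c_p/UA = 467.56 min; T_ss = T_amb = 19.600 °C.
T(t) = T_ss + (T₀ − T_ss)e^(−t/τ); set T = 37.9:
t = −τ ln[(T − T_ss)/(T₀ − T_ss)] = −467.56 · ln(0.50975) = 315.06 min.

315 min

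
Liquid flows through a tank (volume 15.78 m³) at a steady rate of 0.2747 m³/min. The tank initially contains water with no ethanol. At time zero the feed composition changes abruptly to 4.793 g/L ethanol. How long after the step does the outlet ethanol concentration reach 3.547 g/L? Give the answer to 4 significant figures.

Species balance on the tank: V dC/dt = Q(C_in − C), so τ = V/Q = 57.4445 min.
C(t) = C_in + (C₀ − C_in) e^(−t/τ). Set C = 3.547 and solve for t:
e^(−t/τ) = (C − C_in)/(C₀ − C_in) = (3.547 − 4.793)/(0 − 4.793) = 0.259962
t = −τ ln(…) = 57.4445 × 1.34722 = 77.3902 min.

77.39 min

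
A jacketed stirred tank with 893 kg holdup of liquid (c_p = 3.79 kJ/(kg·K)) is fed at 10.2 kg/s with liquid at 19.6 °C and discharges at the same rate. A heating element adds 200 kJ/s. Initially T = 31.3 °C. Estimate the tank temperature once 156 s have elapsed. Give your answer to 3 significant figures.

Energy balance: M c_p dT/dt = ṁ c_p (T_in − T) + 200.
τ = M/ṁ = 87.549 s; T_ss = T_in + Q̇/(ṁ c_p) = 19.6 + 200/(10.2·3.79) = 24.774 °C.
This is linear first-order; T(t) = T_ss + (T₀ − T_ss) e^(−t/τ).
T(156) = 24.774 + (6.5264)·e^(−156/87.549) = 24.774 + (6.5264)·0.16832 = 25.872 °C.

25.9 °C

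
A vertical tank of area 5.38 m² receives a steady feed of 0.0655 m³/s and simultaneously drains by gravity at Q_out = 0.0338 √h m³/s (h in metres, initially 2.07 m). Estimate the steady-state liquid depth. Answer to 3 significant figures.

3.76 m

A dh/dt = Q_in − 0.0338 √h. Steady state requires inflow = outflow:
Q_in = 0.0338 √h_ss ⇒ √h_ss = 0.0655/0.0338 = 1.9379.
h_ss = 1.9379² = 3.7553 m. (Since h₀ = 2.07 m < h_ss, the level will rise toward this value.)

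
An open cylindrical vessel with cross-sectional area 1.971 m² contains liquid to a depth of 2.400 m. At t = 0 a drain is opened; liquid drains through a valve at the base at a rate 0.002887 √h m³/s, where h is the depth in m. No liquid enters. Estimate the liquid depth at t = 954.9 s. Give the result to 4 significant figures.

A dh/dt = −Q_out = −0.002887 √h.
Separate and integrate: 2(√h − √h₀) = −(0.002887/A) t.
√h = √2.400 − 0.002887·954.9/(2·1.971) = 1.54919 − 0.699339 = 0.849854.
h = 0.849854² = 0.722252 m.

0.7223 m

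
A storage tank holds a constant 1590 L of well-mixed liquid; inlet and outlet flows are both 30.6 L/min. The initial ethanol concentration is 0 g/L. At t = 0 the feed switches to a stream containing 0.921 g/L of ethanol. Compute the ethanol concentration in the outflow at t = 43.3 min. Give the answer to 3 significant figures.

Transient balance on the dissolved component: V dC/dt = Q(C_in − C).
Rewrite as dC/dt + C/τ = C_in/τ, τ = V/Q = 51.961 min.
Solution: C(t) = C_in + (C₀ − C_in) e^(−t/τ).
C(43.3) = 0.921 + (0 − 0.921)·e^(−43.3/51.961) = 0.921 + (-0.92100)·0.43460 = 0.52073 g/L.

0.521 g/L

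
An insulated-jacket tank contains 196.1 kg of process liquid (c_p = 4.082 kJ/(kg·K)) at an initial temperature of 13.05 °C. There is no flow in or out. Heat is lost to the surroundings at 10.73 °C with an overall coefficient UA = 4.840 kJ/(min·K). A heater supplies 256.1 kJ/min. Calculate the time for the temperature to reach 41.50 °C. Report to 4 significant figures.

M c_p dT/dt = −UA(T − T_amb) + Q̇.
τ = M c_p/UA = 165.388 min; T_ss = T_amb + Q̇/UA = 10.73 + 256.1/4.840 = 63.6432 °C.
T(t) = T_ss + (T₀ − T_ss)e^(−t/τ); set T = 41.50:
t = −τ ln[(T − T_ss)/(T₀ − T_ss)] = −165.388 · ln(0.437672) = 136.658 min.

136.7 min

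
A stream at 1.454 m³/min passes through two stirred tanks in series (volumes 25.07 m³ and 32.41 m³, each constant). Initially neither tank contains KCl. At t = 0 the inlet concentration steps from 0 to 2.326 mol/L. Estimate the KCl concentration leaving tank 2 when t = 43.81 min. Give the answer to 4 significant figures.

Time constants: τᵢ = Vᵢ/Q for each well-mixed tank.
τ₁ = 25.07/1.454 = 17.2421 min; τ₂ = 32.41/1.454 = 22.2902 min.
Tank 1: C₁ = C_in(1 − e^(−t/τ₁)). Tank 2 (τ₁ ≠ τ₂): C₂ = C_in[1 − (τ₁ e^(−t/τ₁) − τ₂ e^(−t/τ₂))/(τ₁ − τ₂)].
At t = 43.81: e^(−t/τ₁) = 0.0787974, e^(−t/τ₂) = 0.140095.
C₂ = 2.326·[1 − (17.2421·0.0787974 − 22.2902·0.140095)/(-5.04814)] = 2.326·0.650541 = 1.51316 mol/L.

1.513 mol/L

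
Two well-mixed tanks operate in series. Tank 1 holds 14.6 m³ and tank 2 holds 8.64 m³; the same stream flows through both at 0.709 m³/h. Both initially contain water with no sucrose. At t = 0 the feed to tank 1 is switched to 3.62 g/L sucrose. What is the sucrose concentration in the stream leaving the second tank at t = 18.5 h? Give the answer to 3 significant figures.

1.16 g/L

Time constants: τᵢ = Vᵢ/Q for each well-mixed tank.
τ₁ = 14.6/0.709 = 20.592 h; τ₂ = 8.64/0.709 = 12.186 h.
Solving the cascade with C₁(0)=C₂(0)=0 gives C₂(t) = C_in[1 − (τ₁ e^(−t/τ₁) − τ₂ e^(−t/τ₂))/(τ₁ − τ₂)].
At t = 18.5: e^(−t/τ₁) = 0.40722, e^(−t/τ₂) = 0.21912.
C₂ = 3.62·[1 − (20.592·0.40722 − 12.186·0.21912)/(8.4062)] = 3.62·0.32009 = 1.1587 g/L.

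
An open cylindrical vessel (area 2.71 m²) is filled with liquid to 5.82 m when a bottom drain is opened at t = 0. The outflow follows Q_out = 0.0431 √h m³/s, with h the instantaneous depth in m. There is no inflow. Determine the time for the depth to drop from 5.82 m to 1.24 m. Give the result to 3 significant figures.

163 s

With no inflow, A dh/dt = −0.0431 √h.
Separate and integrate: 2(√h − √h₀) = −(0.0431/A) t.
t = 2A(√h₀ − √h)/0.0431 = 2·2.71·(√5.82 − √1.24)/0.0431
  = 5.4200 × (2.4125 − 1.1136) / 0.0431 = 163.34 s.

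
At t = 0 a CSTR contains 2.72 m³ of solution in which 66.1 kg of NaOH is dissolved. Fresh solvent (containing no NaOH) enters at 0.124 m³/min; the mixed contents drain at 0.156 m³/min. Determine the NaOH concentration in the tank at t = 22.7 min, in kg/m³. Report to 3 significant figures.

Let m(t) be the amount of NaOH. Volume: V(t) = V₀ + (Q_in − Q_out) t = 2.72 − 0.032000 t; V(22.7) = 1.9936 m³.
Solute balance: dm/dt = 0 − Q_out C = −Q_out m/V(t).
Separate: dm/m = −Q_out dt/V(t) ⇒ ln(m/m₀) = −(Q_out/(Q_in−Q_out)) ln(V/V₀).
m = m₀ (V₀/V)^(Q_out/(Q_in−Q_out)) = 66.1 × (2.72/1.9936)^(-4.8750) = 14.535 kg.
C = m/V = 14.535/1.9936 = 7.2908 kg/m³.

7.29 kg/m³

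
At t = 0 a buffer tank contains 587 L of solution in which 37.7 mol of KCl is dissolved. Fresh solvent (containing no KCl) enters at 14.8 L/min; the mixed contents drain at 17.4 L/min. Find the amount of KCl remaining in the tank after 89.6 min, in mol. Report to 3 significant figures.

Total volume: dV/dt = Q_in − Q_out = -2.6000 L/min, so V(t) = 587 − 2.6000 t and V(89.6) = 354.04 L.
Species balance (pure solvent in): dm/dt = −Q_out · m/V(t).
Separate: dm/m = −Q_out dt/V(t) ⇒ ln(m/m₀) = −(Q_out/(Q_in−Q_out)) ln(V/V₀).
m = m₀ (V₀/V)^(Q_out/(Q_in−Q_out)) = 37.7 × (587/354.04)^(-6.6923) = 1.2788 mol.

1.28 mol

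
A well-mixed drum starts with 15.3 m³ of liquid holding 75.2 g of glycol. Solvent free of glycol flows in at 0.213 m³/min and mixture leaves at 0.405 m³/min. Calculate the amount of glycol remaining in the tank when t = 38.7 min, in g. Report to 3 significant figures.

Let m(t) be the amount of glycol. Volume: V(t) = V₀ + (Q_in − Q_out) t = 15.3 − 0.19200 t; V(38.7) = 7.8696 m³.
Solute balance: dm/dt = 0 − Q_out C = −Q_out m/V(t).
dm/m = −Q_out dt/(V₀ − 0.19200 t); integrating gives ln(m/m₀) = −(Q_out/(Q_in−Q_out)) ln(V/V₀).
m = m₀ (V₀/V)^(Q_out/(Q_in−Q_out)) = 75.2 × (15.3/7.8696)^(-2.1094) = 18.499 g.

18.5 g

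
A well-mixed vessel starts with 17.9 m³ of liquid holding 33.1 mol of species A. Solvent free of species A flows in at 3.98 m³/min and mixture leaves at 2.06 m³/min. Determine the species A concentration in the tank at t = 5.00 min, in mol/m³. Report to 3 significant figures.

0.759 mol/m³

Total volume: dV/dt = Q_in − Q_out = 1.9200 m³/min, so V(t) = 17.9 + 1.9200 t and V(5.00) = 27.500 m³.
Solute balance: dm/dt = 0 − Q_out C = −Q_out m/V(t).
dm/m = −Q_out dt/(V₀ + 1.9200 t); integrating gives ln(m/m₀) = −(Q_out/(Q_in−Q_out)) ln(V/V₀).
m = m₀ (V₀/V)^(Q_out/(Q_in−Q_out)) = 33.1 × (17.9/27.500)^(1.0729) = 20.881 mol.
C = m/V = 20.881/27.500 = 0.75931 mol/m³.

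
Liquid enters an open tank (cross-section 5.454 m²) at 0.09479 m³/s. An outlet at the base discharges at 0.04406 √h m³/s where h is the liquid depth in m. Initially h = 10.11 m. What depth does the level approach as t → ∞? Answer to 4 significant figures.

4.628 m

Accumulation of liquid (constant cross-section A): A dh/dt = Q_in − 0.04406 √h. At steady state dh/dt = 0:
Q_in = 0.04406 √h_ss ⇒ √h_ss = 0.09479/0.04406 = 2.15138.
h_ss = 2.15138² = 4.62846 m. (Since h₀ = 10.11 m > h_ss, the level will fall toward this value.)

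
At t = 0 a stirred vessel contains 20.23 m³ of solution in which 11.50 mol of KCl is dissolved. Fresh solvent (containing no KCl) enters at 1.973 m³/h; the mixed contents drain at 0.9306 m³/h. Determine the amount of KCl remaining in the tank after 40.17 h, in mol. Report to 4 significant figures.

Total volume: dV/dt = Q_in − Q_out = 1.04240 m³/h, so V(t) = 20.23 + 1.04240 t and V(40.17) = 62.1032 m³.
No KCl enters, so dm/dt = −Q_out · (m/V).
dm/m = −Q_out dt/(V₀ + 1.04240 t); integrating gives ln(m/m₀) = −(Q_out/(Q_in−Q_out)) ln(V/V₀).
m = m₀ (V₀/V)^(Q_out/(Q_in−Q_out)) = 11.50 × (20.23/62.1032)^(0.892748) = 4.22498 mol.

4.225 mol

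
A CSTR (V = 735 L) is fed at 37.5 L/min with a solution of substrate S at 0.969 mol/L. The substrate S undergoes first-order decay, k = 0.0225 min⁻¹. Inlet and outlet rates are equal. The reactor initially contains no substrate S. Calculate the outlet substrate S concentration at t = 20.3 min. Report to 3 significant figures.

Species balance: V dC/dt = Q C_in − Q C − k V C.
This is linear with rate a = Q/V + k = 0.073520 min⁻¹.
C_ss = Q C_in/(Q + kV) = 0.67245 mol/L; C(t) = C_ss + (C₀ − C_ss) e^(−a t).
C(20.3) = 0.67245 + (-0.67245)·e^(−0.073520·20.3) = 0.67245 + (-0.67245)·0.22482 = 0.52127 mol/L.

0.521 mol/L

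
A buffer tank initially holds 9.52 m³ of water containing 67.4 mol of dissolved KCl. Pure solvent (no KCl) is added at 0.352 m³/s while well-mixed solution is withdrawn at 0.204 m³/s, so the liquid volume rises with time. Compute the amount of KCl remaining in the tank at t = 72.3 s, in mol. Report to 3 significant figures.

23.9 mol

Total volume: dV/dt = Q_in − Q_out = 0.14800 m³/s, so V(t) = 9.52 + 0.14800 t and V(72.3) = 20.220 m³.
Solute balance: dm/dt = 0 − Q_out C = −Q_out m/V(t).
Separate: dm/m = −Q_out dt/V(t) ⇒ ln(m/m₀) = −(Q_out/(Q_in−Q_out)) ln(V/V₀).
m = m₀ (V₀/V)^(Q_out/(Q_in−Q_out)) = 67.4 × (9.52/20.220)^(1.3784) = 23.863 mol.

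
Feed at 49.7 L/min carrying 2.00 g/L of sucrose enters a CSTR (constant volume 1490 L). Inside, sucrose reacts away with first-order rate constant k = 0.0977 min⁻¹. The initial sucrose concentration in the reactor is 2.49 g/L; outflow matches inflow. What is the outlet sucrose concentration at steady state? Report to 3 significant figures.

0.509 g/L

Species balance: V dC/dt = Q C_in − Q C − k V C.
At steady state: 0 = Q C_in − (Q + kV) C_ss, so C_ss = Q C_in/(Q + kV).
C_ss = 49.7·2.00/(49.7 + 0.0977·1490) = 99.400/195.27 = 0.50903 g/L.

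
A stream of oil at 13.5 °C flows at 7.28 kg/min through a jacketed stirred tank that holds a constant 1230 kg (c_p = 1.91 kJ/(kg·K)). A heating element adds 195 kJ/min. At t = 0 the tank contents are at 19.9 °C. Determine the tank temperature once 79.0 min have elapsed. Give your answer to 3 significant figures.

First-law balance (no shaft work): M c_p dT/dt = ṁ c_p (T_in − T) + 195.
τ = M/ṁ = 168.96 min; T_ss = T_in + Q̇/(ṁ c_p) = 13.5 + 195/(7.28·1.91) = 27.524 °C.
Solution: T(t) = T_ss + (T₀ − T_ss) e^(−t/τ).
T(79.0) = 27.524 + (-7.6239)·e^(−79.0/168.96) = 27.524 + (-7.6239)·0.62652 = 22.747 °C.

22.7 °C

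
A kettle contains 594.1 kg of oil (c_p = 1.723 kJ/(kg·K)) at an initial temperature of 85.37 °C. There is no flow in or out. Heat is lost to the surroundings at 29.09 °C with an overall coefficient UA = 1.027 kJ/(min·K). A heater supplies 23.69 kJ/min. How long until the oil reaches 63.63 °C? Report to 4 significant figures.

1059 min

First-law balance (no shaft work): M c_p dT/dt = −UA(T − T_amb) + Q̇.
τ = M c_p/UA = 996.723 min; T_ss = T_amb + Q̇/UA = 29.09 + 23.69/1.027 = 52.1572 °C.
T(t) = T_ss + (T₀ − T_ss)e^(−t/τ); set T = 63.63:
t = −τ ln[(T − T_ss)/(T₀ − T_ss)] = −996.723 · ln(0.345433) = 1059.47 min.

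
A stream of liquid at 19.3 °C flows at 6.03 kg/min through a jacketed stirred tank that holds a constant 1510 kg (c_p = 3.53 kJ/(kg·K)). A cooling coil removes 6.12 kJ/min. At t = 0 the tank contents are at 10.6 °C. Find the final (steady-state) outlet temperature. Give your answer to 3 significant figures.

First-law balance (no shaft work): M c_p dT/dt = ṁ c_p (T_in − T) − 6.12.
At steady state dT/dt = 0 ⇒ T_ss = T_in − Q̇/(ṁ c_p) = 19.3 − 6.12/(6.03·3.53) = 19.012 °C.

19.0 °C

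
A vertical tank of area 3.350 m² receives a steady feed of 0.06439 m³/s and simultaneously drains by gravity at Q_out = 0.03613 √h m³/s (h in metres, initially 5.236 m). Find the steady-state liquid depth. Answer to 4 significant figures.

3.176 m

A dh/dt = Q_in − 0.03613 √h. Steady state requires inflow = outflow:
Q_in = 0.03613 √h_ss ⇒ √h_ss = 0.06439/0.03613 = 1.78218.
h_ss = 1.78218² = 3.17615 m. (Since h₀ = 5.236 m > h_ss, the level will fall toward this value.)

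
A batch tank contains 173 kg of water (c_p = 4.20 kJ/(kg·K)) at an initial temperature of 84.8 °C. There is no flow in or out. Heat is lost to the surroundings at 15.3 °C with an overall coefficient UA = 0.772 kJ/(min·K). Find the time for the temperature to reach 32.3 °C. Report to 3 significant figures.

1330 min

Unsteady energy balance on the tank contents: M c_p dT/dt = −UA(T − T_amb).
τ = M c_p/UA = 941.19 min; T_ss = T_amb = 15.300 °C.
T(t) = T_ss + (T₀ − T_ss)e^(−t/τ); set T = 32.3:
t = −τ ln[(T − T_ss)/(T₀ − T_ss)] = −941.19 · ln(0.24460) = 1325.3 min.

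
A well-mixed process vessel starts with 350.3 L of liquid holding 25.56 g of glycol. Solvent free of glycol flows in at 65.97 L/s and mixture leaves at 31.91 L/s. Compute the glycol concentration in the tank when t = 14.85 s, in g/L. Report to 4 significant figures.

Let m(t) be the amount of glycol. Volume: V(t) = V₀ + (Q_in − Q_out) t = 350.3 + 34.0600 t; V(14.85) = 856.091 L.
Solute balance: dm/dt = 0 − Q_out C = −Q_out m/V(t).
Separate: dm/m = −Q_out dt/V(t) ⇒ ln(m/m₀) = −(Q_out/(Q_in−Q_out)) ln(V/V₀).
m = m₀ (V₀/V)^(Q_out/(Q_in−Q_out)) = 25.56 × (350.3/856.091)^(0.936876) = 11.0657 g.
C = m/V = 11.0657/856.091 = 0.0129258 g/L.

0.01293 g/L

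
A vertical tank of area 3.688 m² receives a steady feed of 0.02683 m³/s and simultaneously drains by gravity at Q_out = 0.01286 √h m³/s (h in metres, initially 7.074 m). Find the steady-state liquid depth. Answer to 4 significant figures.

4.353 m

Mass balance (ρ constant): A dh/dt = Q_in − 0.01286 √h. At steady state dh/dt = 0:
Q_in = 0.01286 √h_ss ⇒ √h_ss = 0.02683/0.01286 = 2.08631.
h_ss = 2.08631² = 4.35271 m. (Since h₀ = 7.074 m > h_ss, the level will fall toward this value.)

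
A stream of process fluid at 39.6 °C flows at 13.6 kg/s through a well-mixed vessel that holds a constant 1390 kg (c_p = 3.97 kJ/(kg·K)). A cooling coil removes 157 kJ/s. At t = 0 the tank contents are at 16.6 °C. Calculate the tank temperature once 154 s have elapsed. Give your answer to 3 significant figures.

32.2 °C

Heat balance on the well-mixed liquid: M c_p dT/dt = ṁ c_p (T_in − T) − 157.
Rearrange: dT/dt = (T_ss − T)/τ with τ = M/ṁ = 102.21 s and T_ss = T_in − Q̇/(ṁ c_p) = 36.692 °C.
T approaches T_ss exponentially: T(t) = T_ss + (T₀ − T_ss) e^(−t/τ).
T(154) = 36.692 + (-20.092)·e^(−154/102.21) = 36.692 + (-20.092)·0.22163 = 32.239 °C.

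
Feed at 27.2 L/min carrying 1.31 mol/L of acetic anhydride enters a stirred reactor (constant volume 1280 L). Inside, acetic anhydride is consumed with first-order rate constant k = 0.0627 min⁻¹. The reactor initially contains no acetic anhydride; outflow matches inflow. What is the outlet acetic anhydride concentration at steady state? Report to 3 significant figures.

0.332 mol/L

Species balance: V dC/dt = Q C_in − Q C − k V C.
Steady state (dC/dt = 0): C_ss = Q C_in/(Q + kV) = C_in/(1 + kV/Q).
C_ss = 27.2·1.31/(27.2 + 0.0627·1280) = 35.632/107.46 = 0.33160 mol/L.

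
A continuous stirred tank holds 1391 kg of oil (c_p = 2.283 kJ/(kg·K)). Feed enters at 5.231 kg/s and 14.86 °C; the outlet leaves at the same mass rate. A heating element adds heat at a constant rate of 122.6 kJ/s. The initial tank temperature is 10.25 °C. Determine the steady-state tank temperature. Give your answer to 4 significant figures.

25.13 °C

Heat balance on the well-mixed liquid: M c_p dT/dt = ṁ c_p (T_in − T) + 122.6.
At steady state dT/dt = 0 ⇒ T_ss = T_in + Q̇/(ṁ c_p) = 14.86 + 122.6/(5.231·2.283) = 25.1260 °C.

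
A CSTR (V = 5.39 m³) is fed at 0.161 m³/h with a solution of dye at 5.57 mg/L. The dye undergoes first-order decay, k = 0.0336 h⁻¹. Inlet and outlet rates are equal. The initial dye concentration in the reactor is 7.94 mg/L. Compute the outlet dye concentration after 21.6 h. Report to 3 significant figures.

3.97 mg/L

Species balance: V dC/dt = Q C_in − Q C − k V C.
dC/dt = (Q/V) C_in − (Q/V + k) C; effective rate a = Q/V + k = 0.029870 + 0.0336 = 0.063470 h⁻¹.
C_ss = Q C_in/(Q + kV) = 2.6213 mg/L; C(t) = C_ss + (C₀ − C_ss) e^(−a t).
C(21.6) = 2.6213 + (5.3187)·e^(−0.063470·21.6) = 2.6213 + (5.3187)·0.25386 = 3.9716 mg/L.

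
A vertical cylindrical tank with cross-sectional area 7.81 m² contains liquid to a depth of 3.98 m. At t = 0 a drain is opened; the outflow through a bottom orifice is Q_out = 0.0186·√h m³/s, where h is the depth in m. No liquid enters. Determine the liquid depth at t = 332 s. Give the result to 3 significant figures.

2.56 m

With no inflow, A dh/dt = −0.0186 √h.
Separate and integrate: 2(√h − √h₀) = −(0.0186/A) t.
√h = √3.98 − 0.0186·332/(2·7.81) = 1.9950 − 0.39534 = 1.5997.
h = 1.5997² = 2.5589 m.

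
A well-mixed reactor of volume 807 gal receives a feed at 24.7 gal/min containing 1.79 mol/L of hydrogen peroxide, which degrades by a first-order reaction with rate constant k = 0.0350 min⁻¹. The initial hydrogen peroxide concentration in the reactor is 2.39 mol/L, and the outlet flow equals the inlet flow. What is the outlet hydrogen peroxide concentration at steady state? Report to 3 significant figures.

Species balance: V dC/dt = Q C_in − Q C − k V C.
At steady state: 0 = Q C_in − (Q + kV) C_ss, so C_ss = Q C_in/(Q + kV).
C_ss = 24.7·1.79/(24.7 + 0.0350·807) = 44.213/52.945 = 0.83507 mol/L.

0.835 mol/L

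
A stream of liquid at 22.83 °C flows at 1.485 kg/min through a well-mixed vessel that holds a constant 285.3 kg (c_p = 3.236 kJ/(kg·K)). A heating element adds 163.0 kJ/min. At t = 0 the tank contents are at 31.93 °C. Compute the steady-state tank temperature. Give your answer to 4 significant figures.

56.75 °C

M c_p dT/dt = ṁ c_p (T_in − T) + Q̇.
At steady state dT/dt = 0 ⇒ T_ss = T_in + Q̇/(ṁ c_p) = 22.83 + 163.0/(1.485·3.236) = 56.7497 °C.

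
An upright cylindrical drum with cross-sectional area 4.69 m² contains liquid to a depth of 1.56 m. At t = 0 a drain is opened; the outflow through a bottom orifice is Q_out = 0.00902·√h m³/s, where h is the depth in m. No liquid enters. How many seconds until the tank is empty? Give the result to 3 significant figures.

With no inflow, A dh/dt = −0.00902 √h.
This is separable: 2 d(√h)/dt = −0.00902/A, so √h = √h₀ − (0.00902/(2A)) t.
Set h = 0: 2√h₀ = (0.00902/A) t_empty ⇒ t_empty = 2A√h₀/0.00902.
t_empty = 2·4.69·√1.56/0.00902 = 9.3800·1.2490/0.00902 = 1298.8 s.

1300 s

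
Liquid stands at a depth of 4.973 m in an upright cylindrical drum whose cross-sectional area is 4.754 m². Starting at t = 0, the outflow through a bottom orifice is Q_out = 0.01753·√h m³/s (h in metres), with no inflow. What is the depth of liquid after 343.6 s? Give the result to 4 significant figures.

2.549 m

With no inflow, A dh/dt = −0.01753 √h.
Separate and integrate: 2(√h − √h₀) = −(0.01753/A) t.
√h = √4.973 − 0.01753·343.6/(2·4.754) = 2.23002 − 0.633499 = 1.59652.
h = 1.59652² = 2.54889 m.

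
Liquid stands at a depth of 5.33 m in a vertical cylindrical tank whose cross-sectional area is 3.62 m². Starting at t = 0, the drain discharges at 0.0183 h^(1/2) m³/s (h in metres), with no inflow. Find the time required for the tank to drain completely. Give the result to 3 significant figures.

A dh/dt = −Q_out = −0.0183 √h.
Separate and integrate: 2(√h − √h₀) = −(0.0183/A) t.
Set h = 0: 2√h₀ = (0.0183/A) t_empty ⇒ t_empty = 2A√h₀/0.0183.
t_empty = 2·3.62·√5.33/0.0183 = 7.2400·2.3087/0.0183 = 913.38 s.

913 s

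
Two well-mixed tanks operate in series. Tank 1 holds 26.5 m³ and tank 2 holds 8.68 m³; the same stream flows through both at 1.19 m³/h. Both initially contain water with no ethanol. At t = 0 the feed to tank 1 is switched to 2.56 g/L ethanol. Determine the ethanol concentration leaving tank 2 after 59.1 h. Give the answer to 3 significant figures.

2.29 g/L

Species balance on tank i: dCᵢ/dt = (Cᵢ₋₁ − Cᵢ)/τᵢ with τᵢ = Vᵢ/Q.
τ₁ = 26.5/1.19 = 22.269 h; τ₂ = 8.68/1.19 = 7.2941 h.
Solving the cascade with C₁(0)=C₂(0)=0 gives C₂(t) = C_in[1 − (τ₁ e^(−t/τ₁) − τ₂ e^(−t/τ₂))/(τ₁ − τ₂)].
At t = 59.1: e^(−t/τ₁) = 0.070374, e^(−t/τ₂) = 0.00030281.
C₂ = 2.56·[1 − (22.269·0.070374 − 7.2941·0.00030281)/(14.975)] = 2.56·0.89549 = 2.2925 g/L.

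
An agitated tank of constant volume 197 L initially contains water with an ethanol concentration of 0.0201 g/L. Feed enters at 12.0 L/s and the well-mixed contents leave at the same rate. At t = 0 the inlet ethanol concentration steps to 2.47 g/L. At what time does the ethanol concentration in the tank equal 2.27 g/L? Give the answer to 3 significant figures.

Species balance: V dC/dt = Q(C_in − C) ⇒ τ = V/Q = 16.417 s.
C(t) = C_in + (C₀ − C_in) e^(−t/τ). Set C = 2.27 and solve for t:
e^(−t/τ) = (C − C_in)/(C₀ − C_in) = (2.27 − 2.47)/(0.0201 − 2.47) = 0.081636
t = −τ ln(…) = 16.417 × 2.5055 = 41.132 s.

41.1 s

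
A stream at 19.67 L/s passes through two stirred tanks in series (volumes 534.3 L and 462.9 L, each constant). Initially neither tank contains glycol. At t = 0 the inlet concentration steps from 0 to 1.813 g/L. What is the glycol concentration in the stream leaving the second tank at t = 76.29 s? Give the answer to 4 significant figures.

Species balance on tank i: dCᵢ/dt = (Cᵢ₋₁ − Cᵢ)/τᵢ with τᵢ = Vᵢ/Q.
τ₁ = 534.3/19.67 = 27.1632 s; τ₂ = 462.9/19.67 = 23.5333 s.
Tank 1: C₁ = C_in(1 − e^(−t/τ₁)). Tank 2 (τ₁ ≠ τ₂): C₂ = C_in[1 − (τ₁ e^(−t/τ₁) − τ₂ e^(−t/τ₂))/(τ₁ − τ₂)].
At t = 76.29: e^(−t/τ₁) = 0.0602905, e^(−t/τ₂) = 0.0390939.
C₂ = 1.813·[1 − (27.1632·0.0602905 − 23.5333·0.0390939)/(3.62989)] = 1.813·0.802287 = 1.45455 g/L.

1.455 g/L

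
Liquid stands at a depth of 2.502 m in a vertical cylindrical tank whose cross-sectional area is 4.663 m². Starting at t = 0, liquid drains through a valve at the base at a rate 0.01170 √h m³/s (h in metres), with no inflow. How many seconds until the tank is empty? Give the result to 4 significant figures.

1261 s

With no inflow, A dh/dt = −0.01170 √h.
Separate and integrate: 2(√h − √h₀) = −(0.01170/A) t.
Tank is empty when √h = 0: t_empty = 2A√h₀/0.01170.
t_empty = 2·4.663·√2.502/0.01170 = 9.32600·1.58177/0.01170 = 1260.82 s.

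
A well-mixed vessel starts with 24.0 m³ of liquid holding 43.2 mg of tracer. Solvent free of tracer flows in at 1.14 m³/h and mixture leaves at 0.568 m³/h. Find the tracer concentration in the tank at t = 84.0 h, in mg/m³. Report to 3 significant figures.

0.201 mg/m³

Let m(t) be the amount of tracer. Volume: V(t) = V₀ + (Q_in − Q_out) t = 24.0 + 0.57200 t; V(84.0) = 72.048 m³.
Species balance (pure solvent in): dm/dt = −Q_out · m/V(t).
Separate: dm/m = −Q_out dt/V(t) ⇒ ln(m/m₀) = −(Q_out/(Q_in−Q_out)) ln(V/V₀).
m = m₀ (V₀/V)^(Q_out/(Q_in−Q_out)) = 43.2 × (24.0/72.048)^(0.99301) = 14.501 mg.
C = m/V = 14.501/72.048 = 0.20127 mg/m³.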